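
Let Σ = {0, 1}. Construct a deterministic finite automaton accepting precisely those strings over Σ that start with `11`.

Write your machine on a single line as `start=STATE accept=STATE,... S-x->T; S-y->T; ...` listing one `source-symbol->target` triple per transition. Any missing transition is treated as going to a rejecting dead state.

Walk along `11` while the input agrees: from s0 take `1` to s1, and so on. Any deviation drops to the rejecting sink s3. Once s2 is reached the prefix is confirmed and every continuation is accepted.
        0   1  
>  s0   s3  s1 
   s1   s3  s2 
 * s2   s2  s2 
   s3   s3  s3 
(> = start, * = accepting)

start=s0; accept=s2; s0-0->s3; s0-1->s1; s1-0->s3; s1-1->s2; s2-0->s2; s2-1->s2; s3-0->s3; s3-1->s3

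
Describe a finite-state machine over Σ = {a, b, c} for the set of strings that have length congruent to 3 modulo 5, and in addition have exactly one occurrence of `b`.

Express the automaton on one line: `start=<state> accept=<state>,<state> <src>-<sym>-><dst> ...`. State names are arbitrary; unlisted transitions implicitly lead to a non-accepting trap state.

start=s0 accept=s7 s0-a->s1 s0-b->s2 s0-c->s1 s1-a->s3 s1-b->s4 s1-c->s3 s2-a->s4 s2-b->s5 s2-c->s4 s3-a->s6 s3-b->s7 s3-c->s6 s4-a->s7 s4-b->s5 s4-c->s7 s5-a->s5 s5-b->s5 s5-c->s5 s6-a->s8 s6-b->s9 s6-c->s8 s7-a->s9 s7-b->s5 s7-c->s9 s8-a->s0 s8-b->s10 s8-c->s0 s9-a->s10 s9-b->s5 s9-c->s10 s10-a->s2 s10-b->s5 s10-c->s2

Run two small machines in parallel and take their product. One (5 states) tracks the input length modulo 5; the other (3 states) tracks the count of `b`s, saturating at 2. Each combined state is a pair, one component from each; accept when both components accept. Minimizing collapses redundant product states.
11 states suffice.
          a    b    c  
>  s0     s1   s2   s1 
   s1     s3   s4   s3 
   s2     s4   s5   s4 
   s3     s6   s7   s6 
   s4     s7   s5   s7 
   s5     s5   s5   s5 
   s6     s8   s9   s8 
 * s7     s9   s5   s9 
   s8     s0  s10   s0 
   s9    s10   s5  s10 
   s10    s2   s5   s2 
(> = start, * = accepting)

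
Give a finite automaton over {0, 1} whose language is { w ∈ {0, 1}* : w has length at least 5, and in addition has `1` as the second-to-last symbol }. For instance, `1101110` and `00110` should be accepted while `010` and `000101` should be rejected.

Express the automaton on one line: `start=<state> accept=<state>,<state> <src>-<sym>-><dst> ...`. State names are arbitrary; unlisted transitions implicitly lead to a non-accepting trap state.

start=A accept=R,S,V,W A-0->B A-1->C B-0->D B-1->E C-0->F C-1->G D-0->H D-1->I E-0->J E-1->K F-0->H F-1->I G-0->J G-1->K H-0->L H-1->M I-0->N I-1->O J-0->L J-1->M K-0->N K-1->O L-0->P L-1->Q M-0->R M-1->S N-0->P N-1->Q O-0->R O-1->S P-0->T P-1->U Q-0->V Q-1->W R-0->T R-1->U S-0->V S-1->W T-0->T T-1->U U-0->V U-1->W V-0->T V-1->U W-0->V W-1->W

Handle the two conditions separately and then intersect. One (7 states) tracks the input length, saturating at 6; the other (7 states) tracks the last 2 symbols read. Each combined state is a pair, one component from each; accept when both components accept.
With 23 states:
       0  1 
>  A   B  C 
   B   D  E 
   C   F  G 
   D   H  I 
   E   J  K 
   F   H  I 
   G   J  K 
   H   L  M 
   I   N  O 
   J   L  M 
   K   N  O 
   L   P  Q 
   M   R  S 
   N   P  Q 
   O   R  S 
   P   T  U 
   Q   V  W 
 * R   T  U 
 * S   V  W 
   T   T  U 
   U   V  W 
 * V   T  U 
 * W   V  W 
(> = start, * = accepting)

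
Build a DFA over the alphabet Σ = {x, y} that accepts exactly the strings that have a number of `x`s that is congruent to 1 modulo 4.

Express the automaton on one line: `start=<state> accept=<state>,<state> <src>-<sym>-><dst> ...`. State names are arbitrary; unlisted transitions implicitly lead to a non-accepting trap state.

start=A accept=B A-x->B A-y->A B-x->C B-y->B C-x->D C-y->C D-x->A D-y->D

The only thing that matters is how many `x`s have appeared, reduced mod 4. Use one state per residue: A for 0, …, D for 3. Reading `x` moves to the next residue; anything else stays put. B is accepting.
A 4-state machine:
       x  y 
>  A   B  A 
 * B   C  B 
   C   D  C 
   D   A  D 
(> = start, * = accepting)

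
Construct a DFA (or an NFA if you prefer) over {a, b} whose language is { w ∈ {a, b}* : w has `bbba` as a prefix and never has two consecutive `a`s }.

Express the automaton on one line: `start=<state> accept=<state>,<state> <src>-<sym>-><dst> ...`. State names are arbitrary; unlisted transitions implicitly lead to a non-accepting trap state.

start=s0 accept=s5,s6 s0-a->s1 s0-b->s2 s1-a->s1 s1-b->s1 s2-a->s1 s2-b->s3 s3-a->s1 s3-b->s4 s4-a->s5 s4-b->s1 s5-a->s1 s5-b->s6 s6-a->s5 s6-b->s6

Handle the two conditions separately and then intersect. The first has 6 states tracking whether the input so far still matches the prefix `bbba`; the second has 3 states tracking partial matches of the forbidden pattern `aa`. A product state is a pair (one from each), accepting exactly when both do. Equivalent product states are then merged.
With 7 states:
        a   b  
>  s0   s1  s2 
   s1   s1  s1 
   s2   s1  s3 
   s3   s1  s4 
   s4   s5  s1 
 * s5   s1  s6 
 * s6   s5  s6 
(> = start, * = accepting)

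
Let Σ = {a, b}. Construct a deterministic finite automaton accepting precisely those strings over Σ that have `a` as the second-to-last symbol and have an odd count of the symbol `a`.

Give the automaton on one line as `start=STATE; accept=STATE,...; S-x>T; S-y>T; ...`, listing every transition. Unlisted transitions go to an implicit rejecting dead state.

Handle the two conditions separately and then intersect. The first has 7 states tracking the last 2 symbols read; the second has 2 states tracking the count of `a`s modulo 2. A product state is a pair (one from each), accepting exactly when both do. After merging equivalent states the machine shrinks.
With 6 states:
        a   b  
>  q0   q1  q0 
   q1   q2  q3 
   q2   q4  q0 
 * q3   q2  q5 
 * q4   q2  q3 
   q5   q2  q5 
(> = start, * = accepting)

start=q0; accept=q3,q4; q0-a>q1; q0-b>q0; q1-a>q2; q1-b>q3; q2-a>q4; q2-b>q0; q3-a>q2; q3-b>q5; q4-a>q2; q4-b>q3; q5-a>q2; q5-b>q5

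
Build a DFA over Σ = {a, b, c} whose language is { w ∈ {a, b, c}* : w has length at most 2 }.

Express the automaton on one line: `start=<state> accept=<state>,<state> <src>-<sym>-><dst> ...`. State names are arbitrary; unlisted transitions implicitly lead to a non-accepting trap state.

Count input length up to 3: every symbol moves from S0 toward S3, which means 'more than 2' and absorbs. Accept from {S0, S1, S2}.
With 4 states:
        a   b   c  
>* S0   S1  S1  S1 
 * S1   S2  S2  S2 
 * S2   S3  S3  S3 
   S3   S3  S3  S3 
(> = start, * = accepting)

start=S0 accept=S0,S1,S2 S0-a->S1 S0-b->S1 S0-c->S1 S1-a->S2 S1-b->S2 S1-c->S2 S2-a->S3 S2-b->S3 S2-c->S3 S3-a->S3 S3-b->S3 S3-c->S3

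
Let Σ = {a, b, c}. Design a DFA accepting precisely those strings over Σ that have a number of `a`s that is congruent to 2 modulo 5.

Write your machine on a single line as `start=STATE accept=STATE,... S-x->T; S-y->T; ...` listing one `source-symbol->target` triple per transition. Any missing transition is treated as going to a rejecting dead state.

Keep the running count of `a`s modulo 5: each `a` advances along the cycle s0 → s1 → s2 → s3 → s4 → s0 while other symbols loop. Accept at s2.
A 5-state machine:
        a   b   c  
>  s0   s1  s0  s0 
   s1   s2  s1  s1 
 * s2   s3  s2  s2 
   s3   s4  s3  s3 
   s4   s0  s4  s4 
(> = start, * = accepting)

start=s0; accept=s2; s0-a->s1; s0-b->s0; s0-c->s0; s1-a->s2; s1-b->s1; s1-c->s1; s2-a->s3; s2-b->s2; s2-c->s2; s3-a->s4; s3-b->s3; s3-c->s3; s4-a->s0; s4-b->s4; s4-c->s4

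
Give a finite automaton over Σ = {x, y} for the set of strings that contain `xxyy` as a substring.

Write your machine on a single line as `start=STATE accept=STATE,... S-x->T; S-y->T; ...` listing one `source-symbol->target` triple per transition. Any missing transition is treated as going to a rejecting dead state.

Track how much of `xxyy` has been matched so far: state s0 is no progress, s4 is the absorbing accept state reached once `xxyy` has occurred. Intermediate states record partial matches; on a mismatch, fall back to the longest reusable overlap.
        x   y  
>  s0   s1  s0 
   s1   s2  s0 
   s2   s2  s3 
   s3   s1  s4 
 * s4   s4  s4 
(> = start, * = accepting)

start=s0; accept=s4; s0-x->s1; s0-y->s0; s1-x->s2; s1-y->s0; s2-x->s2; s2-y->s3; s3-x->s1; s3-y->s4; s4-x->s4; s4-y->s4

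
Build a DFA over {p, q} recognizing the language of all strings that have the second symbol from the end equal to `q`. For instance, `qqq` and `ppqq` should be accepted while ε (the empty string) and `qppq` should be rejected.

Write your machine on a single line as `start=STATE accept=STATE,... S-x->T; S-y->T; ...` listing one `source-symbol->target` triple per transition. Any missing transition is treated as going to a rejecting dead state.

start=S0; accept=S5,S6; S0-p->S1; S0-q->S2; S1-p->S3; S1-q->S4; S2-p->S5; S2-q->S6; S3-p->S3; S3-q->S4; S4-p->S5; S4-q->S6; S5-p->S3; S5-q->S4; S6-p->S5; S6-q->S6

Because acceptance depends on a position counted from the end, the machine has to buffer the most recent 2 symbols. Make each state the string of the last up-to-2 symbols read; on input `x` shift the window left and append `x`. Accept when the buffered window has length 2 and begins with `q`.
A 7-state machine:
        p   q  
>  S0   S1  S2 
   S1   S3  S4 
   S2   S5  S6 
   S3   S3  S4 
   S4   S5  S6 
 * S5   S3  S4 
 * S6   S5  S6 
(> = start, * = accepting)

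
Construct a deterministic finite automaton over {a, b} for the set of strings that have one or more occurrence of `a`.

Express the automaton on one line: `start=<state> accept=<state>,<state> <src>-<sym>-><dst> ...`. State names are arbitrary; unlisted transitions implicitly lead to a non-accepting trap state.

Only the number of `a`s matters, and only up to 2. Make a chain s0 → s1 → s2 advanced by each `a` (with s2 absorbing); every other symbol self-loops. The accepting set is {s1, s2}.
        a   b  
>  s0   s1  s0 
 * s1   s2  s1 
 * s2   s2  s2 
(> = start, * = accepting)

start=s0 accept=s1,s2 s0-a->s1 s0-b->s0 s1-a->s2 s1-b->s1 s2-a->s2 s2-b->s2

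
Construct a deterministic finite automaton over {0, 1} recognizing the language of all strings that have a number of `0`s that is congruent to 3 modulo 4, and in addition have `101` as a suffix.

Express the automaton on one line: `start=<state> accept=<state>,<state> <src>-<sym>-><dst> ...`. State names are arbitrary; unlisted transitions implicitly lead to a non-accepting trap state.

start=A accept=G A-0->B A-1->A B-0->C B-1->B C-0->D C-1->E D-0->A D-1->D E-0->F E-1->E F-0->A F-1->G G-0->A G-1->D

Build one automaton per condition and run them in lockstep. One (4 states) tracks the count of `0`s modulo 4; the other (4 states) tracks how much of the suffix `101` has currently been matched. Each combined state is a pair, one component from each; accept when both components accept. Equivalent product states are then merged.
A 7-state machine:
       0  1 
>  A   B  A 
   B   C  B 
   C   D  E 
   D   A  D 
   E   F  E 
   F   A  G 
 * G   A  D 
(> = start, * = accepting)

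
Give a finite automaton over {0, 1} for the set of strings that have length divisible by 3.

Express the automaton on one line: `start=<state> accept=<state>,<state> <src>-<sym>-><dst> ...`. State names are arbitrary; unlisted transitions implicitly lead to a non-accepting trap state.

start=S0 accept=S0 S0-0->S1 S0-1->S1 S1-0->S2 S1-1->S2 S2-0->S0 S2-1->S0

Count input length modulo 3: every symbol advances one step around the cycle S0 → S1 → S2 → S0. Accept at S0.
3 states suffice.
        0   1  
>* S0   S1  S1 
   S1   S2  S2 
   S2   S0  S0 
(> = start, * = accepting)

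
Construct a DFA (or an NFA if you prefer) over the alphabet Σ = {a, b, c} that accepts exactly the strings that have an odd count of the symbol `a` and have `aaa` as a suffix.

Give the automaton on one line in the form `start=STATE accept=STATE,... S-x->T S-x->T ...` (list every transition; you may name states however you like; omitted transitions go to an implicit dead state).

Build one automaton per condition and run them in lockstep. The first has 2 states tracking the count of `a`s modulo 2; the second has 4 states tracking how much of the suffix `aaa` has currently been matched. A product state is a pair (one from each), accepting exactly when both do.
8 states suffice.
        a   b   c  
>  S0   S1  S0  S0 
   S1   S2  S3  S3 
   S2   S4  S0  S0 
   S3   S5  S3  S3 
 * S4   S6  S3  S3 
   S5   S7  S0  S0 
   S6   S4  S0  S0 
   S7   S6  S3  S3 
(> = start, * = accepting)

start=S0 accept=S4 S0-a->S1 S0-b->S0 S0-c->S0 S1-a->S2 S1-b->S3 S1-c->S3 S2-a->S4 S2-b->S0 S2-c->S0 S3-a->S5 S3-b->S3 S3-c->S3 S4-a->S6 S4-b->S3 S4-c->S3 S5-a->S7 S5-b->S0 S5-c->S0 S6-a->S4 S6-b->S0 S6-c->S0 S7-a->S6 S7-b->S3 S7-c->S3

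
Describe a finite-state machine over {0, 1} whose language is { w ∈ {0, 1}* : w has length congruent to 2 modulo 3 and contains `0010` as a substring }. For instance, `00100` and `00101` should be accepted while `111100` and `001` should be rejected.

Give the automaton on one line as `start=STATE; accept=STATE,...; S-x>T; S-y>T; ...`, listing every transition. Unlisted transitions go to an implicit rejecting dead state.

start=s0; accept=s13; s0-0>s1; s0-1>s2; s1-0>s3; s1-1>s4; s2-0>s5; s2-1>s4; s3-0>s6; s3-1>s7; s4-0>s8; s4-1>s0; s5-0>s6; s5-1>s0; s6-0>s9; s6-1>s10; s7-0>s11; s7-1>s2; s8-0>s9; s8-1>s2; s9-0>s3; s9-1>s12; s10-0>s13; s10-1>s4; s11-0>s13; s11-1>s13; s12-0>s14; s12-1>s0; s13-0>s14; s13-1>s14; s14-0>s11; s14-1>s11

Run two small machines in parallel and take their product. One (3 states) tracks the input length modulo 3; the other (5 states) tracks whether and how much of `0010` has been seen. Each combined state is a pair, one component from each; accept when both components accept.
15 states suffice.
          0    1  
>  s0     s1   s2 
   s1     s3   s4 
   s2     s5   s4 
   s3     s6   s7 
   s4     s8   s0 
   s5     s6   s0 
   s6     s9  s10 
   s7    s11   s2 
   s8     s9   s2 
   s9     s3  s12 
   s10   s13   s4 
   s11   s13  s13 
   s12   s14   s0 
 * s13   s14  s14 
   s14   s11  s11 
(> = start, * = accepting)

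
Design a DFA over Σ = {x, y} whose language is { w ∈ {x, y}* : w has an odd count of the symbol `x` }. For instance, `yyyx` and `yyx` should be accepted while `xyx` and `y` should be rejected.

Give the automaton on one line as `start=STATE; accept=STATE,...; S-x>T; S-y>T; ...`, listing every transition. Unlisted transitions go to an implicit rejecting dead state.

start=q0; accept=q1; q0-x>q1; q0-y>q0; q1-x>q0; q1-y>q1

The only thing that matters is how many `x`s have appeared, reduced mod 2. Use one state per residue: q0 for 0, …, q1 for 1. Reading `x` moves to the next residue; anything else stays put. q1 is accepting.
With 2 states:
        x   y  
>  q0   q1  q0 
 * q1   q0  q1 
(> = start, * = accepting)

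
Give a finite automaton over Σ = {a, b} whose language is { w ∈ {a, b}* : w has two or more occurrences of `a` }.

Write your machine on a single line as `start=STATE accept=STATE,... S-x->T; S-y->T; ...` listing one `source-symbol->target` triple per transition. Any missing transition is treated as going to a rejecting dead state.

Only the number of `a`s matters, and only up to 3. Make a chain q0 → q1 → q2 → q3 advanced by each `a` (with q3 absorbing); every other symbol self-loops. The accepting set is {q2, q3}.
With 4 states:
        a   b  
>  q0   q1  q0 
   q1   q2  q1 
 * q2   q3  q2 
 * q3   q3  q3 
(> = start, * = accepting)

start=q0; accept=q2,q3; q0-a->q1; q0-b->q0; q1-a->q2; q1-b->q1; q2-a->q3; q2-b->q2; q3-a->q3; q3-b->q3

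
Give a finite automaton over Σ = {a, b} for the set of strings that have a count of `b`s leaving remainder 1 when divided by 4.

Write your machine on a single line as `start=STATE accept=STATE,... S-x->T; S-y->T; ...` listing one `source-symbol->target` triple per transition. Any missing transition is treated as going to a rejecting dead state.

The only thing that matters is how many `b`s have appeared, reduced mod 4. Use one state per residue: q0 for 0, …, q3 for 3. Reading `b` moves to the next residue; anything else stays put. q1 is accepting.
4 states suffice.
        a   b  
>  q0   q0  q1 
 * q1   q1  q2 
   q2   q2  q3 
   q3   q3  q0 
(> = start, * = accepting)

start=q0; accept=q1; q0-a->q0; q0-b->q1; q1-a->q1; q1-b->q2; q2-a->q2; q2-b->q3; q3-a->q3; q3-b->q0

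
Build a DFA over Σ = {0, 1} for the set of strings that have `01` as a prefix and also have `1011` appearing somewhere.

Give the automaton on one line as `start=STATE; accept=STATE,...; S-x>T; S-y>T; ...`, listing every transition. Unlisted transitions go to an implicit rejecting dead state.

start=q0; accept=q7; q0-0>q1; q0-1>q2; q1-0>q2; q1-1>q3; q2-0>q2; q2-1>q2; q3-0>q4; q3-1>q3; q4-0>q5; q4-1>q6; q5-0>q5; q5-1>q3; q6-0>q4; q6-1>q7; q7-0>q7; q7-1>q7

Run two small machines in parallel and take their product. One (4 states) tracks whether the input so far still matches the prefix `01`; the other (5 states) tracks whether and how much of `1011` has been seen. Each combined state is a pair, one component from each; accept when both components accept. After merging equivalent states the machine shrinks.
An 8-state machine:
        0   1  
>  q0   q1  q2 
   q1   q2  q3 
   q2   q2  q2 
   q3   q4  q3 
   q4   q5  q6 
   q5   q5  q3 
   q6   q4  q7 
 * q7   q7  q7 
(> = start, * = accepting)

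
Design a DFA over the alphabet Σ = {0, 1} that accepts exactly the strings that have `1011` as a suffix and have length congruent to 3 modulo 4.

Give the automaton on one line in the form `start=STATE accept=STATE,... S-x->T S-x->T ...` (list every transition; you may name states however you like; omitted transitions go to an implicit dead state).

Run two small machines in parallel and take their product. One (5 states) tracks how much of the suffix `1011` has currently been matched; the other (4 states) tracks the input length modulo 4. Each combined state is a pair, one component from each; accept when both components accept.
A 20-state machine:
          0    1  
>  q0     q1   q2 
   q1     q3   q4 
   q2     q5   q4 
   q3     q6   q7 
   q4     q8   q7 
   q5     q6   q9 
   q6     q0  q10 
   q7    q11  q10 
   q8     q0  q12 
   q9    q11  q13 
   q10   q14   q2 
   q11    q1  q15 
   q12   q14  q16 
   q13   q14   q2 
   q14    q3  q17 
   q15    q5  q18 
   q16    q5   q4 
   q17    q8  q19 
   q18    q8   q7 
 * q19   q11  q10 
(> = start, * = accepting)

start=q0 accept=q19 q0-0->q1 q0-1->q2 q1-0->q3 q1-1->q4 q2-0->q5 q2-1->q4 q3-0->q6 q3-1->q7 q4-0->q8 q4-1->q7 q5-0->q6 q5-1->q9 q6-0->q0 q6-1->q10 q7-0->q11 q7-1->q10 q8-0->q0 q8-1->q12 q9-0->q11 q9-1->q13 q10-0->q14 q10-1->q2 q11-0->q1 q11-1->q15 q12-0->q14 q12-1->q16 q13-0->q14 q13-1->q2 q14-0->q3 q14-1->q17 q15-0->q5 q15-1->q18 q16-0->q5 q16-1->q4 q17-0->q8 q17-1->q19 q18-0->q8 q18-1->q7 q19-0->q11 q19-1->q10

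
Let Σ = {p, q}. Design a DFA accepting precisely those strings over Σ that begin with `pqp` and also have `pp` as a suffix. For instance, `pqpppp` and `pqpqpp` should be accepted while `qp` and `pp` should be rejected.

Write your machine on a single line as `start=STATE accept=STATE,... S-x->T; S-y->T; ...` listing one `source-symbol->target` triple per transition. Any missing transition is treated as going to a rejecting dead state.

Run two small machines in parallel and take their product. The first has 5 states tracking whether the input so far still matches the prefix `pqp`; the second has 3 states tracking how much of the suffix `pp` has currently been matched. A product state is a pair (one from each), accepting exactly when both do. After merging equivalent states the machine shrinks.
7 states suffice.
       p  q 
>  A   B  C 
   B   C  D 
   C   C  C 
   D   E  C 
   E   F  G 
 * F   F  G 
   G   E  G 
(> = start, * = accepting)

start=A; accept=F; A-p->B; A-q->C; B-p->C; B-q->D; C-p->C; C-q->C; D-p->E; D-q->C; E-p->F; E-q->G; F-p->F; F-q->G; G-p->E; G-q->G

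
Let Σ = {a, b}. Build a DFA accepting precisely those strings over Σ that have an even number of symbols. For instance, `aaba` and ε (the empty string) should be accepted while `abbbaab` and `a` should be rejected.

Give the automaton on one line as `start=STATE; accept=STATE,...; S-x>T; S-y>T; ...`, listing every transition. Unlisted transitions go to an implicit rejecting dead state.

start=q0; accept=q0; q0-a>q1; q0-b>q1; q1-a>q0; q1-b>q0

Count input length modulo 2: every symbol advances one step around the cycle q0 → q1 → q0. Accept at q0.
A 2-state machine:
        a   b  
>* q0   q1  q1 
   q1   q0  q0 
(> = start, * = accepting)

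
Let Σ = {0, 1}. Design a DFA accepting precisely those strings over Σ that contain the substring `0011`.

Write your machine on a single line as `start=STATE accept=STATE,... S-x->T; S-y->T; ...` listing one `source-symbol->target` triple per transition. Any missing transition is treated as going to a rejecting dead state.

start=q0; accept=q4; q0-0->q1; q0-1->q0; q1-0->q2; q1-1->q0; q2-0->q2; q2-1->q3; q3-0->q1; q3-1->q4; q4-0->q4; q4-1->q4

Track how much of `0011` has been matched so far: state q0 is no progress, q4 is the absorbing accept state reached once `0011` has occurred. Intermediate states record partial matches; on a mismatch, fall back to the longest reusable overlap.
With 5 states:
        0   1  
>  q0   q1  q0 
   q1   q2  q0 
   q2   q2  q3 
   q3   q1  q4 
 * q4   q4  q4 
(> = start, * = accepting)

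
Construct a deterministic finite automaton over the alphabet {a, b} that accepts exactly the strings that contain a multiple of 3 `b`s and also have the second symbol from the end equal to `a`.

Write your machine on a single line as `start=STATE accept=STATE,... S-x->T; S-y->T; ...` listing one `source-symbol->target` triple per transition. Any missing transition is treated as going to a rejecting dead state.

start=q0; accept=q3,q12; q0-a->q1; q0-b->q2; q1-a->q3; q1-b->q4; q2-a->q5; q2-b->q6; q3-a->q3; q3-b->q4; q4-a->q5; q4-b->q6; q5-a->q7; q5-b->q8; q6-a->q9; q6-b->q10; q7-a->q7; q7-b->q8; q8-a->q9; q8-b->q10; q9-a->q11; q9-b->q12; q10-a->q13; q10-b->q14; q11-a->q11; q11-b->q12; q12-a->q13; q12-b->q14; q13-a->q3; q13-b->q4; q14-a->q5; q14-b->q6

Run two small machines in parallel and take their product. One (3 states) tracks the count of `b`s modulo 3; the other (7 states) tracks the last 2 symbols read. Each combined state is a pair, one component from each; accept when both components accept.
A 15-state machine:
          a    b  
>  q0     q1   q2 
   q1     q3   q4 
   q2     q5   q6 
 * q3     q3   q4 
   q4     q5   q6 
   q5     q7   q8 
   q6     q9  q10 
   q7     q7   q8 
   q8     q9  q10 
   q9    q11  q12 
   q10   q13  q14 
   q11   q11  q12 
 * q12   q13  q14 
   q13    q3   q4 
   q14    q5   q6 
(> = start, * = accepting)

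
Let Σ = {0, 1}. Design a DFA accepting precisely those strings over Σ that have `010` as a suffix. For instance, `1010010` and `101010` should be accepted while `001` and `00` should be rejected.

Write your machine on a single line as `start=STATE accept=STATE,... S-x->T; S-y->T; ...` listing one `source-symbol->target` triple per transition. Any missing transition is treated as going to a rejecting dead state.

Let each state record the length of the longest suffix of the input read so far that is also a prefix of `010`. q1 means the last symbol is `0`; q2 means the last 2 symbols are `01`; q3 means the last 3 symbols are `010`. Accept only at q3, where the string currently ends in `010`.
4 states suffice.
        0   1  
>  q0   q1  q0 
   q1   q1  q2 
   q2   q3  q0 
 * q3   q1  q2 
(> = start, * = accepting)

start=q0; accept=q3; q0-0->q1; q0-1->q0; q1-0->q1; q1-1->q2; q2-0->q3; q2-1->q0; q3-0->q1; q3-1->q2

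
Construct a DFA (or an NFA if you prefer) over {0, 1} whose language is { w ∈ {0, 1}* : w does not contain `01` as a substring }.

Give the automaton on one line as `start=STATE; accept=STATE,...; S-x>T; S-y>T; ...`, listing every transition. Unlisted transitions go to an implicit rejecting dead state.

This is the complement of 'contains `01`'. Use the same substring-matching states — A through C holding how much of `01` has just been matched — but flip the accepting set: everything except the trap C accepts.
3 states suffice.
       0  1 
>* A   B  A 
 * B   B  C 
   C   C  C 
(> = start, * = accepting)

start=A; accept=A,B; A-0>B; A-1>A; B-0>B; B-1>C; C-0>C; C-1>C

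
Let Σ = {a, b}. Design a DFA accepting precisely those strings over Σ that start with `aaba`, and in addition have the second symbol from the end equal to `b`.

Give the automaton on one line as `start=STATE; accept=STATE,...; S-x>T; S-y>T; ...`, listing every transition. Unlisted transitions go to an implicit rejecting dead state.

start=s0; accept=s5,s8; s0-a>s1; s0-b>s2; s1-a>s3; s1-b>s2; s2-a>s2; s2-b>s2; s3-a>s2; s3-b>s4; s4-a>s5; s4-b>s2; s5-a>s6; s5-b>s7; s6-a>s6; s6-b>s7; s7-a>s5; s7-b>s8; s8-a>s5; s8-b>s8

Build one automaton per condition and run them in lockstep. One (6 states) tracks whether the input so far still matches the prefix `aaba`; the other (7 states) tracks the last 2 symbols read. Each combined state is a pair, one component from each; accept when both components accept. After merging equivalent states the machine shrinks.
9 states suffice.
        a   b  
>  s0   s1  s2 
   s1   s3  s2 
   s2   s2  s2 
   s3   s2  s4 
   s4   s5  s2 
 * s5   s6  s7 
   s6   s6  s7 
   s7   s5  s8 
 * s8   s5  s8 
(> = start, * = accepting)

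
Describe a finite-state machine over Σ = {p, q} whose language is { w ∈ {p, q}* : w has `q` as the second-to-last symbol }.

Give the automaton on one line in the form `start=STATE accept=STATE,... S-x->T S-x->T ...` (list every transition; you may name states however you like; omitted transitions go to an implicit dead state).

start=A accept=F,G A-p->B A-q->C B-p->D B-q->E C-p->F C-q->G D-p->D D-q->E E-p->F E-q->G F-p->D F-q->E G-p->F G-q->G

A DFA must remember the last 2 symbols (since which symbol is second-to-last isn't known until the input ends). Use one state per possible window of the last ≤2 symbols; accept from those whose window starts with `q`.
       p  q 
>  A   B  C 
   B   D  E 
   C   F  G 
   D   D  E 
   E   F  G 
 * F   D  E 
 * G   F  G 
(> = start, * = accepting)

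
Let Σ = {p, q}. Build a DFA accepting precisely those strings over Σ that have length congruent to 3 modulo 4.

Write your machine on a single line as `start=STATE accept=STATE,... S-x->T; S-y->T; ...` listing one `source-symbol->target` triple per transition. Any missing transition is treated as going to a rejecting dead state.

start=S0; accept=S3; S0-p->S1; S0-q->S1; S1-p->S2; S1-q->S2; S2-p->S3; S2-q->S3; S3-p->S0; S3-q->S0

Only the length mod 4 matters, so use a 4-cycle: from any state, every input symbol moves to the next state, wrapping S3 back to S0. Mark S3 accepting.
A 4-state machine:
        p   q  
>  S0   S1  S1 
   S1   S2  S2 
   S2   S3  S3 
 * S3   S0  S0 
(> = start, * = accepting)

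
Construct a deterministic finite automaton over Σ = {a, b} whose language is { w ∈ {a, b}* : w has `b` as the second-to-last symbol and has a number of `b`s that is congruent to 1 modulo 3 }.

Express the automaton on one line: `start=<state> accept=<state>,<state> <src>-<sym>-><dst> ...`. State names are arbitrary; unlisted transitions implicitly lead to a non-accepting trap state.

Build one automaton per condition and run them in lockstep. One (7 states) tracks the last 2 symbols read; the other (3 states) tracks the count of `b`s modulo 3. Each combined state is a pair, one component from each; accept when both components accept. After merging equivalent states the machine shrinks.
A 7-state machine:
        a   b  
>  q0   q0  q1 
   q1   q2  q3 
 * q2   q4  q3 
   q3   q3  q5 
   q4   q4  q3 
   q5   q0  q6 
 * q6   q2  q3 
(> = start, * = accepting)

start=q0 accept=q2,q6 q0-a->q0 q0-b->q1 q1-a->q2 q1-b->q3 q2-a->q4 q2-b->q3 q3-a->q3 q3-b->q5 q4-a->q4 q4-b->q3 q5-a->q0 q5-b->q6 q6-a->q2 q6-b->q3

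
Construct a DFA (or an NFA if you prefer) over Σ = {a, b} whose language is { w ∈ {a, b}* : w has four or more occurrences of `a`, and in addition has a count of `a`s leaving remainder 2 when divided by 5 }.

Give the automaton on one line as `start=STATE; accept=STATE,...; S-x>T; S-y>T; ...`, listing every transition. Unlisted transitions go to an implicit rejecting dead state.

Handle the two conditions separately and then intersect. The first has 6 states tracking the count of `a`s, saturating at 5; the second has 5 states tracking the count of `a`s modulo 5. A product state is a pair (one from each), accepting exactly when both do.
A 10-state machine:
        a   b  
>  q0   q1  q0 
   q1   q2  q1 
   q2   q3  q2 
   q3   q4  q3 
   q4   q5  q4 
   q5   q6  q5 
   q6   q7  q6 
 * q7   q8  q7 
   q8   q9  q8 
   q9   q5  q9 
(> = start, * = accepting)

start=q0; accept=q7; q0-a>q1; q0-b>q0; q1-a>q2; q1-b>q1; q2-a>q3; q2-b>q2; q3-a>q4; q3-b>q3; q4-a>q5; q4-b>q4; q5-a>q6; q5-b>q5; q6-a>q7; q6-b>q6; q7-a>q8; q7-b>q7; q8-a>q9; q8-b>q8; q9-a>q5; q9-b>q9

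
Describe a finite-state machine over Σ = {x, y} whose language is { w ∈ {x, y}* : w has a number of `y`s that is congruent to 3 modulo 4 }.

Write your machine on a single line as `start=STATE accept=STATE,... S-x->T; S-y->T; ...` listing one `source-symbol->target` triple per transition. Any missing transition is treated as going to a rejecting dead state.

start=q0; accept=q3; q0-x->q0; q0-y->q1; q1-x->q1; q1-y->q2; q2-x->q2; q2-y->q3; q3-x->q3; q3-y->q0

Keep the running count of `y`s modulo 4: each `y` advances along the cycle q0 → q1 → q2 → q3 → q0 while other symbols loop. Accept at q3.
With 4 states:
        x   y  
>  q0   q0  q1 
   q1   q1  q2 
   q2   q2  q3 
 * q3   q3  q0 
(> = start, * = accepting)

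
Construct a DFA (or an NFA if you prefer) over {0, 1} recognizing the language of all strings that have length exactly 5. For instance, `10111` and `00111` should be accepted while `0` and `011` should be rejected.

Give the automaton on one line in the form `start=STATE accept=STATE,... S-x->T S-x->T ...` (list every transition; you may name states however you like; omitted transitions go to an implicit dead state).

We only need to distinguish lengths 0, 1, …, 5, and '>5'. Chain s0 → s1 → s2 → s3 → s4 → s5 → s6 on every symbol, with s6 looping. Accepting states: {s5}.
With 7 states:
        0   1  
>  s0   s1  s1 
   s1   s2  s2 
   s2   s3  s3 
   s3   s4  s4 
   s4   s5  s5 
 * s5   s6  s6 
   s6   s6  s6 
(> = start, * = accepting)

start=s0 accept=s5 s0-0->s1 s0-1->s1 s1-0->s2 s1-1->s2 s2-0->s3 s2-1->s3 s3-0->s4 s3-1->s4 s4-0->s5 s4-1->s5 s5-0->s6 s5-1->s6 s6-0->s6 s6-1->s6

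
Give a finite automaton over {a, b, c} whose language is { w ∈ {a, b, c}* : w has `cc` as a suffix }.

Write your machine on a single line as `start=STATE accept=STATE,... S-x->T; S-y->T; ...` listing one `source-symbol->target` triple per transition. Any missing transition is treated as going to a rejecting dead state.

Remember how much of `cc` the current input suffix matches. State s0 means no match yet; s1 means the last symbol is `c`; s2 means the last 2 symbols are `cc`. Only s2 accepts. On a mismatch, fall back to the longest proper suffix that is still a prefix of `cc`.
A 3-state machine:
        a   b   c  
>  s0   s0  s0  s1 
   s1   s0  s0  s2 
 * s2   s0  s0  s2 
(> = start, * = accepting)

start=s0; accept=s2; s0-a->s0; s0-b->s0; s0-c->s1; s1-a->s0; s1-b->s0; s1-c->s2; s2-a->s0; s2-b->s0; s2-c->s2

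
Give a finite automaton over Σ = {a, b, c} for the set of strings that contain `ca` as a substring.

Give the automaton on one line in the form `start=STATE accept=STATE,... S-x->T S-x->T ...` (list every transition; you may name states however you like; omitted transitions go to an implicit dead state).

States q0..q1 record the length of the longest prefix of `ca` that matches the current input suffix. Reaching q2 means `ca` has been seen, and we stay there forever. Accept from q2.
3 states suffice.
        a   b   c  
>  q0   q0  q0  q1 
   q1   q2  q0  q1 
 * q2   q2  q2  q2 
(> = start, * = accepting)

start=q0 accept=q2 q0-a->q0 q0-b->q0 q0-c->q1 q1-a->q2 q1-b->q0 q1-c->q1 q2-a->q2 q2-b->q2 q2-c->q2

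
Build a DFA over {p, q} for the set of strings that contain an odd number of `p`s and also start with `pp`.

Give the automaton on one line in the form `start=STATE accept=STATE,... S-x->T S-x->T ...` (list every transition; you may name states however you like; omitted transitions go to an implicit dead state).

start=s0 accept=s4 s0-p->s1 s0-q->s2 s1-p->s3 s1-q->s2 s2-p->s2 s2-q->s2 s3-p->s4 s3-q->s3 s4-p->s3 s4-q->s4

Handle the two conditions separately and then intersect. One (2 states) tracks the count of `p`s modulo 2; the other (4 states) tracks whether the input so far still matches the prefix `pp`. Each combined state is a pair, one component from each; accept when both components accept. Equivalent product states are then merged.
A 5-state machine:
        p   q  
>  s0   s1  s2 
   s1   s3  s2 
   s2   s2  s2 
   s3   s4  s3 
 * s4   s3  s4 
(> = start, * = accepting)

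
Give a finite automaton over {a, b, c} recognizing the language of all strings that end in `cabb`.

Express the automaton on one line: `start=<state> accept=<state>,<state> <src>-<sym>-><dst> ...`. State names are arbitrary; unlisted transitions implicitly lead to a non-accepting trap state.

start=q0 accept=q4 q0-a->q0 q0-b->q0 q0-c->q1 q1-a->q2 q1-b->q0 q1-c->q1 q2-a->q0 q2-b->q3 q2-c->q1 q3-a->q0 q3-b->q4 q3-c->q1 q4-a->q0 q4-b->q0 q4-c->q1

Remember how much of `cabb` the current input suffix matches. State q0 means no match yet; q1 means the last symbol is `c`; q2 means the last 2 symbols are `ca`; q3 means the last 3 symbols are `cab`; q4 means the last 4 symbols are `cabb`. Only q4 accepts. On a mismatch, fall back to the longest proper suffix that is still a prefix of `cabb`.
5 states suffice.
        a   b   c  
>  q0   q0  q0  q1 
   q1   q2  q0  q1 
   q2   q0  q3  q1 
   q3   q0  q4  q1 
 * q4   q0  q0  q1 
(> = start, * = accepting)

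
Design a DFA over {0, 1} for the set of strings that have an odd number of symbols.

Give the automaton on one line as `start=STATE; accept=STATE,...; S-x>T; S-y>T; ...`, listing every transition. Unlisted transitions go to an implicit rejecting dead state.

start=q0; accept=q1; q0-0>q1; q0-1>q1; q1-0>q0; q1-1>q0

Count input length modulo 2: every symbol advances one step around the cycle q0 → q1 → q0. Accept at q1.
With 2 states:
        0   1  
>  q0   q1  q1 
 * q1   q0  q0 
(> = start, * = accepting)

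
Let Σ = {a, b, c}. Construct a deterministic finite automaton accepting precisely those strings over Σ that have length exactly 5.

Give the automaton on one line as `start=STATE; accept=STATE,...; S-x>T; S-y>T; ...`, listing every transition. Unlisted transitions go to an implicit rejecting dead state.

We only need to distinguish lengths 0, 1, …, 5, and '>5'. Chain q0 → q1 → q2 → q3 → q4 → q5 → q6 on every symbol, with q6 looping. Accepting states: {q5}.
With 7 states:
        a   b   c  
>  q0   q1  q1  q1 
   q1   q2  q2  q2 
   q2   q3  q3  q3 
   q3   q4  q4  q4 
   q4   q5  q5  q5 
 * q5   q6  q6  q6 
   q6   q6  q6  q6 
(> = start, * = accepting)

start=q0; accept=q5; q0-a>q1; q0-b>q1; q0-c>q1; q1-a>q2; q1-b>q2; q1-c>q2; q2-a>q3; q2-b>q3; q2-c>q3; q3-a>q4; q3-b>q4; q3-c>q4; q4-a>q5; q4-b>q5; q4-c>q5; q5-a>q6; q5-b>q6; q5-c>q6; q6-a>q6; q6-b>q6; q6-c>q6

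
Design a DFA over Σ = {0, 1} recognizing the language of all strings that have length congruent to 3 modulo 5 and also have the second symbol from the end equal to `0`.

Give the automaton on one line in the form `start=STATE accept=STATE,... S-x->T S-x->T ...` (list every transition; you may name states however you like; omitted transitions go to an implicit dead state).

start=q0 accept=q7,q8 q0-0->q1 q0-1->q2 q1-0->q3 q1-1->q4 q2-0->q5 q2-1->q6 q3-0->q7 q3-1->q8 q4-0->q9 q4-1->q10 q5-0->q7 q5-1->q8 q6-0->q9 q6-1->q10 q7-0->q11 q7-1->q12 q8-0->q13 q8-1->q14 q9-0->q11 q9-1->q12 q10-0->q13 q10-1->q14 q11-0->q15 q11-1->q16 q12-0->q17 q12-1->q18 q13-0->q15 q13-1->q16 q14-0->q17 q14-1->q18 q15-0->q19 q15-1->q20 q16-0->q21 q16-1->q22 q17-0->q19 q17-1->q20 q18-0->q21 q18-1->q22 q19-0->q3 q19-1->q4 q20-0->q5 q20-1->q6 q21-0->q3 q21-1->q4 q22-0->q5 q22-1->q6

Run two small machines in parallel and take their product. The first has 5 states tracking the input length modulo 5; the second has 7 states tracking the last 2 symbols read. A product state is a pair (one from each), accepting exactly when both do.
          0    1  
>  q0     q1   q2 
   q1     q3   q4 
   q2     q5   q6 
   q3     q7   q8 
   q4     q9  q10 
   q5     q7   q8 
   q6     q9  q10 
 * q7    q11  q12 
 * q8    q13  q14 
   q9    q11  q12 
   q10   q13  q14 
   q11   q15  q16 
   q12   q17  q18 
   q13   q15  q16 
   q14   q17  q18 
   q15   q19  q20 
   q16   q21  q22 
   q17   q19  q20 
   q18   q21  q22 
   q19    q3   q4 
   q20    q5   q6 
   q21    q3   q4 
   q22    q5   q6 
(> = start, * = accepting)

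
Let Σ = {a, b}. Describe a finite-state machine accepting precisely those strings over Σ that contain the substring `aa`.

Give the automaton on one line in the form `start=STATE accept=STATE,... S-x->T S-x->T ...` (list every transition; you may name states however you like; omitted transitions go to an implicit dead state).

start=S0 accept=S2 S0-a->S1 S0-b->S0 S1-a->S2 S1-b->S0 S2-a->S2 S2-b->S2

States S0..S1 record the length of the longest prefix of `aa` that matches the current input suffix. Reaching S2 means `aa` has been seen, and we stay there forever. Accept from S2.
3 states suffice.
        a   b  
>  S0   S1  S0 
   S1   S2  S0 
 * S2   S2  S2 
(> = start, * = accepting)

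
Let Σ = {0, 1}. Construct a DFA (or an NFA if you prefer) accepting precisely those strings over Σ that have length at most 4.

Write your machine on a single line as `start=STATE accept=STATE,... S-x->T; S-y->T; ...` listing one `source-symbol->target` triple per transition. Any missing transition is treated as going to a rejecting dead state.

We only need to distinguish lengths 0, 1, …, 4, and '>4'. Chain S0 → S1 → S2 → S3 → S4 → S5 on every symbol, with S5 looping. Accepting states: {S0, S1, S2, S3, S4}.
A 6-state machine:
        0   1  
>* S0   S1  S1 
 * S1   S2  S2 
 * S2   S3  S3 
 * S3   S4  S4 
 * S4   S5  S5 
   S5   S5  S5 
(> = start, * = accepting)

start=S0; accept=S0,S1,S2,S3,S4; S0-0->S1; S0-1->S1; S1-0->S2; S1-1->S2; S2-0->S3; S2-1->S3; S3-0->S4; S3-1->S4; S4-0->S5; S4-1->S5; S5-0->S5; S5-1->S5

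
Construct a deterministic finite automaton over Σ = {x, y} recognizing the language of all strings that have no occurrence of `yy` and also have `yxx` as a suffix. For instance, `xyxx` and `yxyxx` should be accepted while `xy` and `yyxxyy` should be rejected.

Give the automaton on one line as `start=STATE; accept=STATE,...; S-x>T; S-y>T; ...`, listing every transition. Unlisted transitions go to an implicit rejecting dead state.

Build one automaton per condition and run them in lockstep. The first has 3 states tracking partial matches of the forbidden pattern `yy`; the second has 4 states tracking how much of the suffix `yxx` has currently been matched. A product state is a pair (one from each), accepting exactly when both do. After merging equivalent states the machine shrinks.
        x   y  
>  q0   q0  q1 
   q1   q2  q3 
   q2   q4  q1 
   q3   q3  q3 
 * q4   q0  q1 
(> = start, * = accepting)

start=q0; accept=q4; q0-x>q0; q0-y>q1; q1-x>q2; q1-y>q3; q2-x>q4; q2-y>q1; q3-x>q3; q3-y>q3; q4-x>q0; q4-y>q1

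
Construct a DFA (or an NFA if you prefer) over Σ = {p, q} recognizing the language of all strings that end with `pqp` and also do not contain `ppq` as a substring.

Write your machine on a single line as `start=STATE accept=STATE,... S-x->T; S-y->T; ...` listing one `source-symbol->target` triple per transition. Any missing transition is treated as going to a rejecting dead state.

start=A; accept=F; A-p->B; A-q->A; B-p->C; B-q->D; C-p->C; C-q->E; D-p->F; D-q->A; E-p->G; E-q->H; F-p->C; F-q->D; G-p->I; G-q->E; H-p->I; H-q->H; I-p->I; I-q->E

Handle the two conditions separately and then intersect. One (4 states) tracks how much of the suffix `pqp` has currently been matched; the other (4 states) tracks partial matches of the forbidden pattern `ppq`. Each combined state is a pair, one component from each; accept when both components accept.
       p  q 
>  A   B  A 
   B   C  D 
   C   C  E 
   D   F  A 
   E   G  H 
 * F   C  D 
   G   I  E 
   H   I  H 
   I   I  E 
(> = start, * = accepting)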